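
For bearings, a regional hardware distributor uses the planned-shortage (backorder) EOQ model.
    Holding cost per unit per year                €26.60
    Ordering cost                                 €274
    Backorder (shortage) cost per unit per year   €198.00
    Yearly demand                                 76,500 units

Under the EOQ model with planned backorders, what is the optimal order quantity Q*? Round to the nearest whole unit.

Basic EOQ = √(2·76,500·274/26.6) = 1,255.394
Backorder adjustment √((H+b)/b) = √((26.6+198)/198) = 1.0651
Q* = 1,255.394 × 1.0651 ≈ 1,337.06

1,337 units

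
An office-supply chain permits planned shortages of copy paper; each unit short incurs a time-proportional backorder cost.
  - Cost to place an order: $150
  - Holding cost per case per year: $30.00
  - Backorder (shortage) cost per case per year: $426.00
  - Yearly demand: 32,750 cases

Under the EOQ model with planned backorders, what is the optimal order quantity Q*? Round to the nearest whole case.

592 cases

Basic EOQ = √(2·32,750·150/30) = 572.276
Backorder adjustment √((H+b)/b) = √((30+426)/426) = 1.0346
Q* = 572.276 × 1.0346 ≈ 592.08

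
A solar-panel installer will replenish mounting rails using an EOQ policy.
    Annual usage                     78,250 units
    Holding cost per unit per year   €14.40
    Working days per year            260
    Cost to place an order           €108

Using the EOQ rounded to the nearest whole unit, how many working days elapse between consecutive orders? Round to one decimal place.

EOQ = √(2DS/H) = √(2 × 78,250 × 108 / 14.4)
    = √(1,173,750.00) ≈ 1,083.40 → Q = 1,083 units
Cycle time = (working days × Q)/D = (260 × 1,083) / 78,250 = 3.598 days

3.6 days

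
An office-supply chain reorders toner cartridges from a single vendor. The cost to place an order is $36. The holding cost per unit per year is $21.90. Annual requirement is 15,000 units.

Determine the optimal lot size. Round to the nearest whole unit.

2DS/H = 2·15,000·36/21.9 = 49,315.07
EOQ = √49,315.07 ≈ 222.07

222 units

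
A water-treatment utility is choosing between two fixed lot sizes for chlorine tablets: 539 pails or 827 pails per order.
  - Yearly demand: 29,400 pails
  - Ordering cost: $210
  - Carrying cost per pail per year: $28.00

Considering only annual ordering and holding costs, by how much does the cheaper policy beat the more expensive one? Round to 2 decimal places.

For each Q, cost = (D/Q)·S + (Q/2)·H.
TC(539) = (29,400/539)×210 + (539/2)×28 = $19,000.55
TC(827) = (29,400/827)×210 + (827/2)×28 = $19,043.54
|ΔTC| = |$19,000.55 − $19,043.54| = $42.99

$42.99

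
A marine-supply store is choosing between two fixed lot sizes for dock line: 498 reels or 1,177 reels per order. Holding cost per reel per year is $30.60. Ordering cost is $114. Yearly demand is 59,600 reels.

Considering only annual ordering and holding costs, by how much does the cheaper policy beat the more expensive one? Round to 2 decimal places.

TC(Q) = (D/Q)S + (Q/2)H
TC(498) = (59,600/498)×114 + (498/2)×30.6 = $21,262.77
TC(1,177) = (59,600/1,177)×114 + (1,177/2)×30.6 = $23,780.74
|ΔTC| = |$21,262.77 − $23,780.74| = $2,517.97

$2,517.97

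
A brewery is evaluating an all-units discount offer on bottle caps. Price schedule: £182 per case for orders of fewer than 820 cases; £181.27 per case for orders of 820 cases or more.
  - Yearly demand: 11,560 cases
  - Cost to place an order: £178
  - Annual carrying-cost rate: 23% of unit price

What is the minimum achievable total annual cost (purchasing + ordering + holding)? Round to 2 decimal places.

H₁ = 23%×£182 = £41.8600;  H₂ = 23%×£181.27 = £41.6921
EOQ₁ = √(2×11,560×178/41.8600) = 313.55  (< 820, feasible at tier 1)
EOQ₂ = √(2×11,560×178/41.6921) = 314.18  (< 820 → use Q = 820 at tier-2 price)
TC(tier 1 (EOQ₁), Q≈313.5) = £2,117,045.13
TC(tier 2, Q≈820.0) = £2,115,084.33
Minimum at tier 2: £2,115,084.33

£2,115,084.33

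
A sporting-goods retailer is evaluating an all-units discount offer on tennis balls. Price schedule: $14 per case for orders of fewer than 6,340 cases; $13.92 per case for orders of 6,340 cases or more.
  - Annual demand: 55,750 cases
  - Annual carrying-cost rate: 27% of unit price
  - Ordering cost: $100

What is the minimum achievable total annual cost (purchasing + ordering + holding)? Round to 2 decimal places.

$786,992.07

H₁ = 27%×$14 = $3.7800;  H₂ = 27%×$13.92 = $3.7584
EOQ₁ = √(2×55,750×100/3.7800) = 1,717.48  (< 6,340, feasible at tier 1)
EOQ₂ = √(2×55,750×100/3.7584) = 1,722.41  (< 6,340 → use Q = 6,340 at tier-2 price)
TC(tier 1 (EOQ₁), Q≈1,717.5) = $786,992.07
TC(tier 2, Q≈6,340.0) = $788,833.47
Minimum at tier 1 (EOQ₁): $786,992.07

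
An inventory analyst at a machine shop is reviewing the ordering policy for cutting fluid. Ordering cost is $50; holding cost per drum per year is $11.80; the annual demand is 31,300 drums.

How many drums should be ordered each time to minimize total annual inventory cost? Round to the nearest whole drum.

515 drums

Q* = √(2·D·S / H) = √(2·31,300·50 / 11.8) = √265,254.2 ≈ 515.03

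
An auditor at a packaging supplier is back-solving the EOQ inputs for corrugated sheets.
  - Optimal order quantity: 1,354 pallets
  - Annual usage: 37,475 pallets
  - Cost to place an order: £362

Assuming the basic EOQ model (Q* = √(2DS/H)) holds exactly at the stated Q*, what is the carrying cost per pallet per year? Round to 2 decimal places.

£14.80

EOQ relation: Q² = 2DS/H, so rearrange for the unknown.
H = 2DS / Q² = 2 × 37,475 × 362 / 1,354² = 14.7994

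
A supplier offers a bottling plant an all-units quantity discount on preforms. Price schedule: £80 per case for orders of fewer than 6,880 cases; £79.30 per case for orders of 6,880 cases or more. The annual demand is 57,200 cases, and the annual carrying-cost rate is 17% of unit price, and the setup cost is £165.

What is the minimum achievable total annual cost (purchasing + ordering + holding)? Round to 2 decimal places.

H₁ = 17%×£80 = £13.6000;  H₂ = 17%×£79.30 = £13.4810
EOQ₁ = √(2×57,200×165/13.6000) = 1,178.11  (< 6,880, feasible at tier 1)
EOQ₂ = √(2×57,200×165/13.4810) = 1,183.30  (< 6,880 → use Q = 6,880 at tier-2 price)
TC(tier 1 (EOQ₁), Q≈1,178.1) = £4,592,022.28
TC(tier 2, Q≈6,880.0) = £4,583,706.44
Minimum at tier 2: £4,583,706.44

£4,583,706.44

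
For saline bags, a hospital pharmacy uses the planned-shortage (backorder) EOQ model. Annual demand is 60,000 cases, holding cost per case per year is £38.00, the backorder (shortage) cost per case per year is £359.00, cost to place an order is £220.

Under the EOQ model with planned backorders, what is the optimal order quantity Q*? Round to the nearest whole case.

877 cases

Basic EOQ = √(2·60,000·220/38) = 833.509
Backorder adjustment √((H+b)/b) = √((38+359)/359) = 1.0516
Q* = 833.509 × 1.0516 ≈ 876.51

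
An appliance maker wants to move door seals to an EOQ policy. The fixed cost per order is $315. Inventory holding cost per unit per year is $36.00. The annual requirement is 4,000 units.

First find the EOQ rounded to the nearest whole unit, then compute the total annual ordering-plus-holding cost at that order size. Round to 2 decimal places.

$9,524.72

Q* = √(2·D·S / H) = √(2·4,000·315 / 36) = √70,000.0 ≈ 264.58 → Q = 265 units
Ordering: D/Q × S = 4,000/265 × $315 = $4,754.72
Holding:  Q/2 × H = 265/2 × $36 = $4,770.00
Total = $4,754.72 + $4,770.00 = $9,524.72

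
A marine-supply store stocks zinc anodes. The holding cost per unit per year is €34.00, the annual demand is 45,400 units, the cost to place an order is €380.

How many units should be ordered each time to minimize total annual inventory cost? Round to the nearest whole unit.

Optimal lot size Q* = (2 × 45,400 × €380 / €34)^½ ≈ 1,007.38

1,007 units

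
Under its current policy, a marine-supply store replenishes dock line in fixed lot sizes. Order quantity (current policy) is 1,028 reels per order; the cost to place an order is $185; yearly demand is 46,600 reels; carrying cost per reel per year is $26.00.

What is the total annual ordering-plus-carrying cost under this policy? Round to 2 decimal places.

Ordering: D/Q × S = 46,600/1,028 × $185 = $8,386.19
Holding:  Q/2 × H = 1,028/2 × $26 = $13,364.00
Total = $8,386.19 + $13,364.00 = $21,750.19

$21,750.19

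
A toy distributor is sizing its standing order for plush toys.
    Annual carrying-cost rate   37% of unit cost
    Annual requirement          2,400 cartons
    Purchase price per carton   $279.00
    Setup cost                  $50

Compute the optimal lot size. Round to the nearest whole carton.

48 cartons

Carrying cost H = $279 × 37% = $103.2300/carton/yr
EOQ = √(2DS/H) = √(2 × 2,400 × 50 / 103.23)
    = √(2,324.91) ≈ 48.22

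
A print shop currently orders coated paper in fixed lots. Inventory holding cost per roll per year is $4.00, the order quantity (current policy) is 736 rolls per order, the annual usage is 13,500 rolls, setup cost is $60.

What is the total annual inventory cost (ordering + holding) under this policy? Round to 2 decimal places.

$2,572.54

Orders/yr = 13,500/736 = 18.342; ordering cost = 18.342 × $60 = $1,100.54
Average inventory = 736/2 = 368; holding cost = 368 × $4 = $1,472.00
Total = $1,100.54 + $1,472.00 = $2,572.54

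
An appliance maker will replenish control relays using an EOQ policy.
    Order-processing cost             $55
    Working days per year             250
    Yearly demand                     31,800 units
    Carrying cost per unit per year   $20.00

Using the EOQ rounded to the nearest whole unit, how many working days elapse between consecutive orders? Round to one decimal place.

Optimal lot size Q* = (2 × 31,800 × $55 / $20)^½ ≈ 418.21 → Q = 418 units
Days between orders = 250 / (D/Q) = 250 / 76.077 ≈ 3.286

3.3 days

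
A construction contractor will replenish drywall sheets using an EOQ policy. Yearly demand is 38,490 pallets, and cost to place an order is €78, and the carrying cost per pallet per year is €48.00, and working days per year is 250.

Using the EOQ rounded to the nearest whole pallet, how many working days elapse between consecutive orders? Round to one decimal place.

2.3 days

Optimal lot size Q* = (2 × 38,490 × €78 / €48)^½ ≈ 353.68 → Q = 354 pallets
T = Q/D × 250 days = 354/38,490 × 250 = 2.299 days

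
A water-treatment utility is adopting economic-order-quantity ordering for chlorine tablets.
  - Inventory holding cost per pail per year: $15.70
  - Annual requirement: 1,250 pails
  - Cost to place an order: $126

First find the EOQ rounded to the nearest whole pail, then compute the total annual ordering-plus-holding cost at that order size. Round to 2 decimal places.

Optimal lot size Q* = (2 × 1,250 × $126 / $15.7)^½ ≈ 141.65 → Q = 142 pails
Orders/yr = 1,250/142 = 8.803; ordering cost = 8.803 × $126 = $1,109.15
Average inventory = 142/2 = 71; holding cost = 71 × $15.7 = $1,114.70
Total = $1,109.15 + $1,114.70 = $2,223.85

$2,223.85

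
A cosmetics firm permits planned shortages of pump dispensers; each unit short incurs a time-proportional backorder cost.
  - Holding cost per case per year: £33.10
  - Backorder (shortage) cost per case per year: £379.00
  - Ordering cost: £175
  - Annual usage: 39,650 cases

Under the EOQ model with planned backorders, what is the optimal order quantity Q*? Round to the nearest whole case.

Basic EOQ = √(2·39,650·175/33.1) = 647.503
Backorder adjustment √((H+b)/b) = √((33.1+379)/379) = 1.0428
Q* = 647.503 × 1.0428 ≈ 675.19

675 cases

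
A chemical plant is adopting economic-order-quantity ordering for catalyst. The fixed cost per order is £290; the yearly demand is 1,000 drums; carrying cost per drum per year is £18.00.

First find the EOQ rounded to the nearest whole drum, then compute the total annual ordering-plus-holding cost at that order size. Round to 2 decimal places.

£3,231.11

2DS/H = 2·1,000·290/18 = 32,222.22
EOQ = √32,222.22 ≈ 179.51 → Q = 180 drums
Orders/yr = 1,000/180 = 5.556; ordering cost = 5.556 × £290 = £1,611.11
Average inventory = 180/2 = 90; holding cost = 90 × £18 = £1,620.00
Total = £1,611.11 + £1,620.00 = £3,231.11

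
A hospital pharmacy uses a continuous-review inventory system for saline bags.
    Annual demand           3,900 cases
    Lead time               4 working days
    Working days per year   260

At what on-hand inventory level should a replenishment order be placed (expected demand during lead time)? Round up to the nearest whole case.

60 cases

Daily demand d = 3,900 / 260 = 15.000 cases/day
Demand during lead time = 15.000 × 4 = 60.00
Reorder point = 60.00 → round up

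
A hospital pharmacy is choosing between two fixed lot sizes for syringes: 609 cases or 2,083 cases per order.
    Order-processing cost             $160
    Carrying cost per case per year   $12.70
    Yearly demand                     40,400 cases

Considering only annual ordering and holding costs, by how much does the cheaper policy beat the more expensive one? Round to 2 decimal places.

$1,849.00

Annual cost at Q: ordering D·S/Q plus holding Q·H/2.
TC(609) = (40,400/609)×160 + (609/2)×12.7 = $14,481.27
TC(2,083) = (40,400/2,083)×160 + (2,083/2)×12.7 = $16,330.27
|ΔTC| = |$14,481.27 − $16,330.27| = $1,849.00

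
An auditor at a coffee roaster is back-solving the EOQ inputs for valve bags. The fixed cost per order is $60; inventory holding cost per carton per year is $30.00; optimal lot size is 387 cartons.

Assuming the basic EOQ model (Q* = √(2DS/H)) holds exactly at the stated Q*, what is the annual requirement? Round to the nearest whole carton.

37,442 cartons per year

Since Q* = (2DS/H)^½, squaring gives Q*²·H = 2DS.
D = Q²H / (2S) = 387² × 30 / (2 × 60) = 37,442.25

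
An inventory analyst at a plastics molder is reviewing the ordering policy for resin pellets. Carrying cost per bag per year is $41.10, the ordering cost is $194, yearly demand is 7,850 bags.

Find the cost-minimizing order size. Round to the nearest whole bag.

272 bags

Q* = √(2·D·S / H) = √(2·7,850·194 / 41.1) = √74,107.1 ≈ 272.23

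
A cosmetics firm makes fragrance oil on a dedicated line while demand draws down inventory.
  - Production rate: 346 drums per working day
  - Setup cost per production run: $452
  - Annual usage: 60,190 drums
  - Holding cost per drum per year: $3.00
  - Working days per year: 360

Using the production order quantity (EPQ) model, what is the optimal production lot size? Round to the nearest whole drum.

5,924 drums

d = 60,190/360 = 167.1944 drums/day;  effective holding cost H(1 − d/p) = 3·(1 − 167.1944/346) = 1.55034
Q* = √(2DS / H_eff) = √(2·60,190·452 / 1.55034) ≈ 5,924.25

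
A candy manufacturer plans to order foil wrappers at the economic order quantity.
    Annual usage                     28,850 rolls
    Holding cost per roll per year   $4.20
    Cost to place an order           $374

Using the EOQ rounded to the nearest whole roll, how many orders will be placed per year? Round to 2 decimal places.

12.73 orders per year

2DS/H = 2·28,850·374/4.2 = 5,138,047.62
EOQ = √5,138,047.62 ≈ 2,266.73 → Q = 2,267
Orders per year = D/Q = 28,850 / 2,267 = 12.726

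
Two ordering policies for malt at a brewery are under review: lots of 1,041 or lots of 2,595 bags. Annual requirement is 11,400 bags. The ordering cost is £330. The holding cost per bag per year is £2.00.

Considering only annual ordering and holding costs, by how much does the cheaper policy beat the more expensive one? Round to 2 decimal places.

For each Q, cost = (D/Q)·S + (Q/2)·H.
TC(1,041) = (11,400/1,041)×330 + (1,041/2)×2 = £4,654.83
TC(2,595) = (11,400/2,595)×330 + (2,595/2)×2 = £4,044.71
Cheaper: Q = 2,595.  Difference = £610.12

£610.12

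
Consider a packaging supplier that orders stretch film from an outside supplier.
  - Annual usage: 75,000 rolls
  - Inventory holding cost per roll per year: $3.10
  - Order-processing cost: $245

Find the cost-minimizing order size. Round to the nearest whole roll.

3,443 rolls

EOQ = √(2DS/H) = √(2 × 75,000 × 245 / 3.1)
    = √(11,854,838.71) ≈ 3,443.09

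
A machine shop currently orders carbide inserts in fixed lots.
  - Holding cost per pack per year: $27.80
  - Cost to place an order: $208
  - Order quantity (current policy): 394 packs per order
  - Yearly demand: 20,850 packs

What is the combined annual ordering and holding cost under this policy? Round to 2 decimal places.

Ordering: D/Q × S = 20,850/394 × $208 = $11,007.11
Holding:  Q/2 × H = 394/2 × $27.8 = $5,476.60
Total = $11,007.11 + $5,476.60 = $16,483.71

$16,483.71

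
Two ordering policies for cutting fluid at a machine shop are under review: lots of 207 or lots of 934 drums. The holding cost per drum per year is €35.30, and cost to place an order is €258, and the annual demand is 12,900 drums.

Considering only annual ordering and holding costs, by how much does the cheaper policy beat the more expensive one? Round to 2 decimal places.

€316.67

For each Q, cost = (D/Q)·S + (Q/2)·H.
TC(207) = (12,900/207)×258 + (207/2)×35.3 = €19,731.81
TC(934) = (12,900/934)×258 + (934/2)×35.3 = €20,048.48
Lots of 207 are cheaper by €316.67.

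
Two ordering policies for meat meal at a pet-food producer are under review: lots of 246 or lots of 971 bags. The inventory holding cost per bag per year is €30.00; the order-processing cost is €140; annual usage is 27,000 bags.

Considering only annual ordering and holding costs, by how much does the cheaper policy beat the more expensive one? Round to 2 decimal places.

TC(Q) = (D/Q)S + (Q/2)H
TC(246) = (27,000/246)×140 + (246/2)×30 = €19,055.85
TC(971) = (27,000/971)×140 + (971/2)×30 = €18,457.89
Lots of 971 are cheaper by €597.96.

€597.96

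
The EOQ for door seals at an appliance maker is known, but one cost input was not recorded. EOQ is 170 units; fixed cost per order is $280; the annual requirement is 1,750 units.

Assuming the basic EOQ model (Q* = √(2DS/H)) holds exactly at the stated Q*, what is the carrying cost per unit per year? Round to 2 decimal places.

EOQ relation: Q² = 2DS/H, so rearrange for the unknown.
H = 2DS / Q² = 2 × 1,750 × 280 / 170² = 33.9100

$33.91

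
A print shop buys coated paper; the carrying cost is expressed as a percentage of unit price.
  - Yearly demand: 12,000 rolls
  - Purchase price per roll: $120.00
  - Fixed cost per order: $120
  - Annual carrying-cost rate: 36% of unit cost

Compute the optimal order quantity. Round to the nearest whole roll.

258 rolls

Holding cost per roll per year: H = 36% × $120 = $43.2000
EOQ = √(2DS/H) = √(2 × 12,000 × 120 / 43.2)
    = √(66,666.67) ≈ 258.20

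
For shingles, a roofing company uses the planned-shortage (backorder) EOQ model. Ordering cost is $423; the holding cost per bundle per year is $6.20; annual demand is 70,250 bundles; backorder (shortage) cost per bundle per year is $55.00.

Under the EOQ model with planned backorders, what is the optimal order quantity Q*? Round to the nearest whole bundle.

3,266 bundles

Basic EOQ = √(2·70,250·423/6.2) = 3,096.082
Backorder adjustment √((H+b)/b) = √((6.2+55)/55) = 1.0549
Q* = 3,096.082 × 1.0549 ≈ 3,265.93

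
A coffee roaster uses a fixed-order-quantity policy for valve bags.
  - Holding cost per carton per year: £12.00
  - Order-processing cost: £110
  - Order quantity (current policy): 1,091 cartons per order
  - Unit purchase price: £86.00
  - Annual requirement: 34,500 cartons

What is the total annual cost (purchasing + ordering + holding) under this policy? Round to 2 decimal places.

Ordering: D/Q × S = 34,500/1,091 × £110 = £3,478.46
Holding:  Q/2 × H = 1,091/2 × £12 = £6,546.00
Purchase cost = D·C = 34,500 × 86 = £2,967,000.00
Total = £3,478.46 + £6,546.00 + £2,967,000.00 = £2,977,024.46

£2,977,024.46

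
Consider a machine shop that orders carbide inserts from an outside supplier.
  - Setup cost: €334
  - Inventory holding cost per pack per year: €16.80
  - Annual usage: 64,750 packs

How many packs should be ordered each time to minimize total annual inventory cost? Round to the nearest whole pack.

Q* = √(2·D·S / H) = √(2·64,750·334 / 16.8) = √2,574,583.3 ≈ 1,604.55

1,605 packs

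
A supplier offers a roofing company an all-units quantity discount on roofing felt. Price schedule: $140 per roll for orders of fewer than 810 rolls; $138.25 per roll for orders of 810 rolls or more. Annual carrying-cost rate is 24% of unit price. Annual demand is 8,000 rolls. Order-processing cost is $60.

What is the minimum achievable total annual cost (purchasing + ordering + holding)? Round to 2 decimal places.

$1,120,030.49

H₁ = 24%×$140 = $33.6000;  H₂ = 24%×$138.25 = $33.1800
EOQ₁ = √(2×8,000×60/33.6000) = 169.03  (< 810, feasible at tier 1)
EOQ₂ = √(2×8,000×60/33.1800) = 170.10  (< 810 → use Q = 810 at tier-2 price)
TC(tier 1 (EOQ₁), Q≈169.0) = $1,125,679.44
TC(tier 2, Q≈810.0) = $1,120,030.49
Minimum at tier 2: $1,120,030.49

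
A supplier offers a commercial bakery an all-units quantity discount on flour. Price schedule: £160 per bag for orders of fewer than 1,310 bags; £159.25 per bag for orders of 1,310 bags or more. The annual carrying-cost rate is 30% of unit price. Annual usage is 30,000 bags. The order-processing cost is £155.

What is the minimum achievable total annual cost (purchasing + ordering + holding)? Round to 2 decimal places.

£4,812,342.24

H₁ = 30%×£160 = £48.0000;  H₂ = 30%×£159.25 = £47.7750
EOQ₁ = √(2×30,000×155/48.0000) = 440.17  (< 1,310, feasible at tier 1)
EOQ₂ = √(2×30,000×155/47.7750) = 441.21  (< 1,310 → use Q = 1,310 at tier-2 price)
TC(tier 1 (EOQ₁), Q≈440.2) = £4,821,128.18
TC(tier 2, Q≈1,310.0) = £4,812,342.24
Minimum at tier 2: £4,812,342.24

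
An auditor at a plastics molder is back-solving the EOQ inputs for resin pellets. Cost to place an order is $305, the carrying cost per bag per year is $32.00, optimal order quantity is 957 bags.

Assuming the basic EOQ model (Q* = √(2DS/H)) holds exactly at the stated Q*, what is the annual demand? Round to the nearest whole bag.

EOQ relation: Q² = 2DS/H, so rearrange for the unknown.
D = Q²H / (2S) = 957² × 32 / (2 × 305) = 48,044.54

48,045 bags per year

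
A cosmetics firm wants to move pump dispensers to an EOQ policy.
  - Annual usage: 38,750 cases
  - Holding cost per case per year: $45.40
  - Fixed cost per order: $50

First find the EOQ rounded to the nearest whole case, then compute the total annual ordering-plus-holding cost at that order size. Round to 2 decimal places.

$13,263.67

Q* = √(2·D·S / H) = √(2·38,750·50 / 45.4) = √85,352.4 ≈ 292.15 → Q = 292 cases
Annual ordering cost = (D/Q)·S = (38,750/292) × 50 = $6,635.27
Annual holding cost  = (Q/2)·H = (292/2) × 45.4 = $6,628.40
Total = $6,635.27 + $6,628.40 = $13,263.67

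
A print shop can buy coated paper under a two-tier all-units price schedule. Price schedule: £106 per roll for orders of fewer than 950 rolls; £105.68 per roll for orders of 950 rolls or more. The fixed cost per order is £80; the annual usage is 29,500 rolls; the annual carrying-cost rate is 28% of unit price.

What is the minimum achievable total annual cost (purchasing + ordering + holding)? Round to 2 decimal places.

H₁ = 28%×£106 = £29.6800;  H₂ = 28%×£105.68 = £29.5904
EOQ₁ = √(2×29,500×80/29.6800) = 398.79  (< 950, feasible at tier 1)
EOQ₂ = √(2×29,500×80/29.5904) = 399.39  (< 950 → use Q = 950 at tier-2 price)
TC(tier 1 (EOQ₁), Q≈398.8) = £3,138,835.95
TC(tier 2, Q≈950.0) = £3,134,099.65
Minimum at tier 2: £3,134,099.65

£3,134,099.65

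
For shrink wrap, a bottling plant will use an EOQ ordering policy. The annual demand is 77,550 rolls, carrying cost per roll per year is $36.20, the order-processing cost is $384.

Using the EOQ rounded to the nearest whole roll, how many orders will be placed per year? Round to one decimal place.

60.4 orders per year

2DS/H = 2·77,550·384/36.2 = 1,645,259.67
EOQ = √1,645,259.67 ≈ 1,282.68 → Q = 1,283
N = D/Q = 77,550/1,283 ≈ 60.444 orders/yr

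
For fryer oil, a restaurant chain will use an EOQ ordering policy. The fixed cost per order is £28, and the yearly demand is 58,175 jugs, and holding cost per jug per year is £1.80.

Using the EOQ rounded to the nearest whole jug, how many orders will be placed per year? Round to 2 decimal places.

43.25 orders per year

EOQ = √(2DS/H) = √(2 × 58,175 × 28 / 1.8)
    = √(1,809,888.89) ≈ 1,345.32 → Q = 1,345
Orders per year = D/Q = 58,175 / 1,345 = 43.253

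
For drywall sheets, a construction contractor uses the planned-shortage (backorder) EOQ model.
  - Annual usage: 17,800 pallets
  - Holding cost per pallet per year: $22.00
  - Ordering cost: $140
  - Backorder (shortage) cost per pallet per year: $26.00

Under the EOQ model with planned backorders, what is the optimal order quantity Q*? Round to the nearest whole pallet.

647 pallets

Q* = √(2DS/H) · √((H + b)/b)
   = √(2 × 17,800 × 140 / 22) · √((22 + 26) / 26)
   = 475.968 × 1.3587 ≈ 646.71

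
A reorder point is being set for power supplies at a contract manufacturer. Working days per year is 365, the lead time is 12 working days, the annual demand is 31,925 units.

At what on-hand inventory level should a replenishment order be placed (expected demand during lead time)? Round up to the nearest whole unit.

1,050 units

Daily demand d = 31,925 / 365 = 87.466 units/day
Demand during lead time = 87.466 × 12 = 1,049.59
Reorder point = 1,049.59 → round up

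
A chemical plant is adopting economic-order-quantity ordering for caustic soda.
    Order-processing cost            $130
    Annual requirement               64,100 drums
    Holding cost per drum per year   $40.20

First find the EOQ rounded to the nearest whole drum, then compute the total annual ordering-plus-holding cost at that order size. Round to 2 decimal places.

$25,883.84

Q* = √(2·D·S / H) = √(2·64,100·130 / 40.2) = √414,577.1 ≈ 643.88 → Q = 644 drums
Annual ordering cost = (D/Q)·S = (64,100/644) × 130 = $12,939.44
Annual holding cost  = (Q/2)·H = (644/2) × 40.2 = $12,944.40
Total = $12,939.44 + $12,944.40 = $25,883.84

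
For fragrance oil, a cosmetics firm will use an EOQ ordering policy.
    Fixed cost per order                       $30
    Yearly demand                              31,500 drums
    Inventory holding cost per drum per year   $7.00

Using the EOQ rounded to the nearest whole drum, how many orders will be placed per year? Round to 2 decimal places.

Q* = √(2·D·S / H) = √(2·31,500·30 / 7) = √270,000.0 ≈ 519.62 → Q = 520
N = D/Q = 31,500/520 ≈ 60.577 orders/yr

60.58 orders per year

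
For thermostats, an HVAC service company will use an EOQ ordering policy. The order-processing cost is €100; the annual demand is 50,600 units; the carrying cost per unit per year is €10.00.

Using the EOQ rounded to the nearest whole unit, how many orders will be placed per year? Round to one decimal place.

50.3 orders per year

EOQ = √(2DS/H) = √(2 × 50,600 × 100 / 10)
    = √(1,012,000.00) ≈ 1,005.98 → Q = 1,006
N = D/Q = 50,600/1,006 ≈ 50.298 orders/yr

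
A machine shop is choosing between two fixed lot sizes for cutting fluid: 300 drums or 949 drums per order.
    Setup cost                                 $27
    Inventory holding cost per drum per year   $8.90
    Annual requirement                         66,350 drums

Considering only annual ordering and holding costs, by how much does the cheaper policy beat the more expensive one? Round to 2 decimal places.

$1,195.73

TC(Q) = (D/Q)S + (Q/2)H
TC(300) = (66,350/300)×27 + (300/2)×8.9 = $7,306.50
TC(949) = (66,350/949)×27 + (949/2)×8.9 = $6,110.77
Lots of 949 are cheaper by $1,195.73.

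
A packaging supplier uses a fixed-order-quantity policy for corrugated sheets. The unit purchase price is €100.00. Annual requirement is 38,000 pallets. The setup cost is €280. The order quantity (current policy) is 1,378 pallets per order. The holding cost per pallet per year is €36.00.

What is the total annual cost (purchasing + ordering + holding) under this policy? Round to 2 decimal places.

€3,832,525.34

Orders/yr = 38,000/1,378 = 27.576; ordering cost = 27.576 × €280 = €7,721.34
Average inventory = 1,378/2 = 689; holding cost = 689 × €36 = €24,804.00
Purchase cost = D·C = 38,000 × 100 = €3,800,000.00
Total = €7,721.34 + €24,804.00 + €3,800,000.00 = €3,832,525.34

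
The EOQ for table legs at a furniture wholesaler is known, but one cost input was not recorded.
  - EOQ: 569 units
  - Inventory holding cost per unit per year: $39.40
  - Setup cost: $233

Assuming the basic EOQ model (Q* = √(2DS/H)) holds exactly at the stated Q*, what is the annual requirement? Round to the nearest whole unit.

EOQ relation: Q² = 2DS/H, so rearrange for the unknown.
D = Q²H / (2S) = 569² × 39.4 / (2 × 233) = 27,373.78

27,374 units per year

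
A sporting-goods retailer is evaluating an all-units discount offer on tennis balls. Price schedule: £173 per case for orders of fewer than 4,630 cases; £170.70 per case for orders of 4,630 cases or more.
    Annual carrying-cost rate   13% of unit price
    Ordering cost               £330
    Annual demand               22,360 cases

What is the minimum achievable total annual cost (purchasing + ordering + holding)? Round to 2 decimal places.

H₁ = 13%×£173 = £22.4900;  H₂ = 13%×£170.70 = £22.1910
EOQ₁ = √(2×22,360×330/22.4900) = 810.05  (< 4,630, feasible at tier 1)
EOQ₂ = √(2×22,360×330/22.1910) = 815.49  (< 4,630 → use Q = 4,630 at tier-2 price)
TC(tier 1 (EOQ₁), Q≈810.1) = £3,886,498.08
TC(tier 2, Q≈4,630.0) = £3,869,817.86
Minimum at tier 2: £3,869,817.86

£3,869,817.86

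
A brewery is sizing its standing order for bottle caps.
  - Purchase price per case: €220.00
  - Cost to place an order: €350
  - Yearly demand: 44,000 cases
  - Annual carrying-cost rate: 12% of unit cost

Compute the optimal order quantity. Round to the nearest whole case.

1,080 cases

Holding cost per case per year: H = 12% × €220 = €26.4000
EOQ = √(2DS/H) = √(2 × 44,000 × 350 / 26.4)
    = √(1,166,666.67) ≈ 1,080.12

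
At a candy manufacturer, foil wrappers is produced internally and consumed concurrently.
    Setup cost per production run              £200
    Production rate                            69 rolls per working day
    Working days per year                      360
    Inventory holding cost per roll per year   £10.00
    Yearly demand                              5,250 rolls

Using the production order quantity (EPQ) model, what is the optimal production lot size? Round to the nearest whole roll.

Daily demand d = 5,250/360 = 14.583; p = 69; 1 − d/p = 0.78865
EPQ = √(2DS / (H(1 − d/p)))
    = √(2 × 5,250 × 200 / (10 × 0.78865)) ≈ 516.02

516 rolls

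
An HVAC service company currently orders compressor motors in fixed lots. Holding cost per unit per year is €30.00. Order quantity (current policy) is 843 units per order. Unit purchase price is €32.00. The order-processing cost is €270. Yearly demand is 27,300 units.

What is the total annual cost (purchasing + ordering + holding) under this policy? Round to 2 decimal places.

€894,988.77

Annual ordering cost = (D/Q)·S = (27,300/843) × 270 = €8,743.77
Annual holding cost  = (Q/2)·H = (843/2) × 30 = €12,645.00
Purchase cost = D·C = 27,300 × 32 = €873,600.00
Total = €8,743.77 + €12,645.00 + €873,600.00 = €894,988.77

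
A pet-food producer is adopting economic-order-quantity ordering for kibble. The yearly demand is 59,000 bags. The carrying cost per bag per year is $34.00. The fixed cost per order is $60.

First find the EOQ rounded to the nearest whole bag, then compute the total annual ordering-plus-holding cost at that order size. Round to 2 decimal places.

Q* = √(2·D·S / H) = √(2·59,000·60 / 34) = √208,235.3 ≈ 456.33 → Q = 456 bags
Orders/yr = 59,000/456 = 129.386; ordering cost = 129.386 × $60 = $7,763.16
Average inventory = 456/2 = 228; holding cost = 228 × $34 = $7,752.00
Total = $7,763.16 + $7,752.00 = $15,515.16

$15,515.16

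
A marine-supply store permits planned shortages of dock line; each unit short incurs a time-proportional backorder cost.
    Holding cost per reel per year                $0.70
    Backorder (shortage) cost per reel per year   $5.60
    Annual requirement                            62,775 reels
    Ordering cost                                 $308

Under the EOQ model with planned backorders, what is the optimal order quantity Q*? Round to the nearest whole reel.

Basic EOQ = √(2·62,775·308/0.7) = 7,432.496
Backorder adjustment √((H+b)/b) = √((0.7+5.6)/5.6) = 1.0607
Q* = 7,432.496 × 1.0607 ≈ 7,883.35

7,883 reels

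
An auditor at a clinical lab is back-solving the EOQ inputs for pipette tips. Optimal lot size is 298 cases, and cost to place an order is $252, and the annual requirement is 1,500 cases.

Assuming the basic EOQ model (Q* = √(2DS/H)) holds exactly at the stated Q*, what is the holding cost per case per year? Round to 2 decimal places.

From Q* = √(2DS/H) ⇒ Q*² = 2DS/H.
H = 2DS / Q² = 2 × 1,500 × 252 / 298² = 8.5131

$8.51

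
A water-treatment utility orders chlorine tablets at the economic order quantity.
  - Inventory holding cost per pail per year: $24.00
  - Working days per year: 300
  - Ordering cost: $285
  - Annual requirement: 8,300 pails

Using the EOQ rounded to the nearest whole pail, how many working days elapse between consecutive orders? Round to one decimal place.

16.0 days

2DS/H = 2·8,300·285/24 = 197,125.00
EOQ = √197,125.00 ≈ 443.99 → Q = 444 pails
Days between orders = 300 / (D/Q) = 300 / 18.694 ≈ 16.048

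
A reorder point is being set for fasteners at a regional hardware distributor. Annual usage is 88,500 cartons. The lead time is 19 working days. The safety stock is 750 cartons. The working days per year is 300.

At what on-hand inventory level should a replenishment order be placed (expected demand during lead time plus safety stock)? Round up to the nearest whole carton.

Daily demand d = 88,500 / 300 = 295.000 cartons/day
Demand during lead time = 295.000 × 19 = 5,605.00
Reorder point = 5,605.00 + 750 = 6,355.00 → round up

6,355 cartons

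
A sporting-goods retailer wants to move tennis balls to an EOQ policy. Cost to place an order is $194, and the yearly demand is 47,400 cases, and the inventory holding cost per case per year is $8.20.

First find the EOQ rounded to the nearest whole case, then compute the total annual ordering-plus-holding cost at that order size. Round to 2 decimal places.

Q* = √(2·D·S / H) = √(2·47,400·194 / 8.2) = √2,242,829.3 ≈ 1,497.61 → Q = 1,498 cases
Ordering: D/Q × S = 47,400/1,498 × $194 = $6,138.58
Holding:  Q/2 × H = 1,498/2 × $8.2 = $6,141.80
Total = $6,138.58 + $6,141.80 = $12,280.38

$12,280.38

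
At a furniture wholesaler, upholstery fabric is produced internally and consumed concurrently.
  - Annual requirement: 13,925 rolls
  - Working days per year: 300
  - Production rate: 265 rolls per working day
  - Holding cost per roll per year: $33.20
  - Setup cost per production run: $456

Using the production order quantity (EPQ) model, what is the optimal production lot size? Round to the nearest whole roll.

Daily demand d = 13,925/300 = 46.417; p = 265; 1 − d/p = 0.82484
EPQ = √(2DS / (H(1 − d/p)))
    = √(2 × 13,925 × 456 / (33.2 × 0.82484)) ≈ 680.99

681 rolls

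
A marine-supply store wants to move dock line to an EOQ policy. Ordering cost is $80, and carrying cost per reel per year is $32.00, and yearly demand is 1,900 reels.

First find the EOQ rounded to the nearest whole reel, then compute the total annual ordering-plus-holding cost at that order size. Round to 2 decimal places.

$3,119.01

2DS/H = 2·1,900·80/32 = 9,500.00
EOQ = √9,500.00 ≈ 97.47 → Q = 97 reels
Ordering: D/Q × S = 1,900/97 × $80 = $1,567.01
Holding:  Q/2 × H = 97/2 × $32 = $1,552.00
Total = $1,567.01 + $1,552.00 = $3,119.01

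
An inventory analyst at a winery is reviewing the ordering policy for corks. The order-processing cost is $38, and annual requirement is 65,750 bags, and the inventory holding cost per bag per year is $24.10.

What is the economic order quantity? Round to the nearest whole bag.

455 bags

Q* = √(2·D·S / H) = √(2·65,750·38 / 24.1) = √207,344.4 ≈ 455.35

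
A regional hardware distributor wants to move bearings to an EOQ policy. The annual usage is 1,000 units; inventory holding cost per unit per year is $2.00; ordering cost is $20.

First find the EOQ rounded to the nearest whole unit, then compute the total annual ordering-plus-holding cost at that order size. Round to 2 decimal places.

$282.84

2DS/H = 2·1,000·20/2 = 20,000.00
EOQ = √20,000.00 ≈ 141.42 → Q = 141 units
Ordering: D/Q × S = 1,000/141 × $20 = $141.84
Holding:  Q/2 × H = 141/2 × $2 = $141.00
Total = $141.84 + $141.00 = $282.84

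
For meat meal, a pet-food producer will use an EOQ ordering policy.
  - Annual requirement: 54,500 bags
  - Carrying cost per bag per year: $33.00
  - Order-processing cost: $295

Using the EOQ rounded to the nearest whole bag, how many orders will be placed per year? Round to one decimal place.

Optimal lot size Q* = (2 × 54,500 × $295 / $33)^½ ≈ 987.11 → Q = 987
Orders per year = D/Q = 54,500 / 987 = 55.218

55.2 orders per year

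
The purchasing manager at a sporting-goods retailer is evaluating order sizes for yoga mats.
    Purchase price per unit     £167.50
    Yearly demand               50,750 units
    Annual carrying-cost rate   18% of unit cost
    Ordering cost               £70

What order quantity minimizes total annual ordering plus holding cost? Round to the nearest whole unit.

485 units

Carrying cost H = £167.5 × 18% = £30.1500/unit/yr
Optimal lot size Q* = (2 × 50,750 × £70 / £30.15)^½ ≈ 485.44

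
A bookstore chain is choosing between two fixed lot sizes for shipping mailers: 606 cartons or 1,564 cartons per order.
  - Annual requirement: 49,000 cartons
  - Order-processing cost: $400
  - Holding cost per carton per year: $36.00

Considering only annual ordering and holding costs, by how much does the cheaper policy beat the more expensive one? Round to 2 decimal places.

TC(Q) = (D/Q)S + (Q/2)H
TC(606) = (49,000/606)×400 + (606/2)×36 = $43,251.23
TC(1,564) = (49,000/1,564)×400 + (1,564/2)×36 = $40,683.97
|ΔTC| = |$43,251.23 − $40,683.97| = $2,567.27

$2,567.27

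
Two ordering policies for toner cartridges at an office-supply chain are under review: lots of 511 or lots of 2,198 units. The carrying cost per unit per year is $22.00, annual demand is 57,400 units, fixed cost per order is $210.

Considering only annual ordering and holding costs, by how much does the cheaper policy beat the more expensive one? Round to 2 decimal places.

Annual cost at Q: ordering D·S/Q plus holding Q·H/2.
TC(511) = (57,400/511)×210 + (511/2)×22 = $29,210.04
TC(2,198) = (57,400/2,198)×210 + (2,198/2)×22 = $29,662.08
Lots of 511 are cheaper by $452.04.

$452.04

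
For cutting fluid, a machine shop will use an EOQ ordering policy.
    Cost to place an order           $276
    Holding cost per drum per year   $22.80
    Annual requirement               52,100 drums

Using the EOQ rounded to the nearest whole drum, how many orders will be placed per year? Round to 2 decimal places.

46.39 orders per year

2DS/H = 2·52,100·276/22.8 = 1,261,368.42
EOQ = √1,261,368.42 ≈ 1,123.11 → Q = 1,123
Orders per year = D/Q = 52,100 / 1,123 = 46.394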